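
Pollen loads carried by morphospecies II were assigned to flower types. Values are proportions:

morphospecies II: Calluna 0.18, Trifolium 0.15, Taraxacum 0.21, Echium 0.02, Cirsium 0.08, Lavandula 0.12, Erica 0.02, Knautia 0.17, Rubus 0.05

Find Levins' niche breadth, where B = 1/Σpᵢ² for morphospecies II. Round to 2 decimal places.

6.58

Σpᵢ² = 0.18² + 0.15² + 0.21² + 0.02² + 0.08² + 0.12² + 0.02² + 0.17² + 0.05² = 0.0324 + 0.0225 + 0.0441 + 0.0004 + 0.0064 + 0.0144 + 0.0004 + 0.0289 + 0.0025 = 0.1520
B = 1 / 0.1520 = 6.5789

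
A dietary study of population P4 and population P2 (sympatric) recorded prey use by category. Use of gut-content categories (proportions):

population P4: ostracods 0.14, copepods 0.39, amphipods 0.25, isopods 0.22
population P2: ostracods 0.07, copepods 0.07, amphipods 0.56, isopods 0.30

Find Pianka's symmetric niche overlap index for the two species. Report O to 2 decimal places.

Σ p₁ᵢp₂ᵢ = 0.0098 + 0.0273 + 0.1400 + 0.0660 = 0.2431
Σp_1ᵢ² = 0.14² + 0.39² + 0.25² + 0.22² = 0.0196 + 0.1521 + 0.0625 + 0.0484 = 0.2826
Σp_2ᵢ² = 0.07² + 0.07² + 0.56² + 0.30² = 0.0049 + 0.0049 + 0.3136 + 0.0900 = 0.4134
O = 0.2431 / √(0.2826 × 0.4134) = 0.2431 / 0.34180 = 0.7112

0.71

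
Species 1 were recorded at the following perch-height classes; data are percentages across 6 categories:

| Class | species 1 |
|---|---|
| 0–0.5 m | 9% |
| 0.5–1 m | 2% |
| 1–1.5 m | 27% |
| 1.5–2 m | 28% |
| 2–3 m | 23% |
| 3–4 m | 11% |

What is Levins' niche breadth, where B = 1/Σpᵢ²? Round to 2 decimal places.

4.45

Convert percentages to proportions (divide by 100).
Σpᵢ² = 0.09² + 0.02² + 0.27² + 0.28² + 0.23² + 0.11² = 0.0081 + 0.0004 + 0.0729 + 0.0784 + 0.0529 + 0.0121 = 0.2248
B = 1 / 0.2248 = 4.4484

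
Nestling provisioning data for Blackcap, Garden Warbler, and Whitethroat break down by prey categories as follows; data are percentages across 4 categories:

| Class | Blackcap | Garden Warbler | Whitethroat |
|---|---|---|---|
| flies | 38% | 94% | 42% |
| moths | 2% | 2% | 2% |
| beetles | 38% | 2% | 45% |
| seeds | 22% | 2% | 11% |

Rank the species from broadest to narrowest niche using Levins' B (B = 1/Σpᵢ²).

Blackcap > Whitethroat > Garden Warbler

Convert percentages to proportions (divide by 100).
Σp_Blacᵢ² = 0.38² + 0.02² + 0.38² + 0.22² = 0.1444 + 0.0004 + 0.1444 + 0.0484 = 0.3376
B_Blac = 1 / 0.3376 = 2.9621
Σp_Warbᵢ² = 0.94² + 0.02² + 0.02² + 0.02² = 0.8836 + 0.0004 + 0.0004 + 0.0004 = 0.8848
B_Warb = 1 / 0.8848 = 1.1302
Σp_Whitᵢ² = 0.42² + 0.02² + 0.45² + 0.11² = 0.1764 + 0.0004 + 0.2025 + 0.0121 = 0.3914
B_Whit = 1 / 0.3914 = 2.5549
Ranking by B (broadest → narrowest): Blackcap (2.96) > Whitethroat (2.55) > Garden Warbler (1.13)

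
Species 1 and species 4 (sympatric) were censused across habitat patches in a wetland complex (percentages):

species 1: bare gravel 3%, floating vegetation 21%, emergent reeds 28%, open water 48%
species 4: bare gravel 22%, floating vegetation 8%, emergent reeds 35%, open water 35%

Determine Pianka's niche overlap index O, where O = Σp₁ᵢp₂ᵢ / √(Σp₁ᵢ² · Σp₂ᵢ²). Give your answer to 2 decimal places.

0.89

Convert percentages to proportions (divide by 100).
Σ p₁ᵢp₂ᵢ = 0.0066 + 0.0168 + 0.0980 + 0.1680 = 0.2894
Σp_1ᵢ² = 0.03² + 0.21² + 0.28² + 0.48² = 0.0009 + 0.0441 + 0.0784 + 0.2304 = 0.3538
Σp_2ᵢ² = 0.22² + 0.08² + 0.35² + 0.35² = 0.0484 + 0.0064 + 0.1225 + 0.1225 = 0.2998
O = 0.2894 / √(0.3538 × 0.2998) = 0.2894 / 0.32568 = 0.8886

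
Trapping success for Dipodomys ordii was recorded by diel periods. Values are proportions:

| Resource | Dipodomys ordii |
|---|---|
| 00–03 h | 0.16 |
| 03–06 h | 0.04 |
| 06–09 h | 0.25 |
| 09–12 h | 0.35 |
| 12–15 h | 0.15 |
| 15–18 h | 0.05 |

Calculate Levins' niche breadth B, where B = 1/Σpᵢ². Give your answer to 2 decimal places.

Σpᵢ² = 0.16² + 0.04² + 0.25² + 0.35² + 0.15² + 0.05² = 0.0256 + 0.0016 + 0.0625 + 0.1225 + 0.0225 + 0.0025 = 0.2372
B = 1 / 0.2372 = 4.2159

4.22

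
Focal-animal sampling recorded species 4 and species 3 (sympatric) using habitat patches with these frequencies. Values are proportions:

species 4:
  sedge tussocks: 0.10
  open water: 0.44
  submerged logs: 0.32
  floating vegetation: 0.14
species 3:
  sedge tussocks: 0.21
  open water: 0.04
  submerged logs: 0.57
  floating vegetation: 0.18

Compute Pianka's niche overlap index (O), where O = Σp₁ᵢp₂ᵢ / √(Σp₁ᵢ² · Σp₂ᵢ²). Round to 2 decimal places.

Σ p₁ᵢp₂ᵢ = 0.0210 + 0.0176 + 0.1824 + 0.0252 = 0.2462
Σp_1ᵢ² = 0.10² + 0.44² + 0.32² + 0.14² = 0.0100 + 0.1936 + 0.1024 + 0.0196 = 0.3256
Σp_2ᵢ² = 0.21² + 0.04² + 0.57² + 0.18² = 0.0441 + 0.0016 + 0.3249 + 0.0324 = 0.4030
O = 0.2462 / √(0.3256 × 0.4030) = 0.2462 / 0.36224 = 0.6797

0.68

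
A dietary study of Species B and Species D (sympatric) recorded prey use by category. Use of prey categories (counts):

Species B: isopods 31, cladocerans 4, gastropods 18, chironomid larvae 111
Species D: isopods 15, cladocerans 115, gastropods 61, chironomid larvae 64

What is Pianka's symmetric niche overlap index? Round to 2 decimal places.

Proportions for Species B (n=164): 31/164=0.1890, 4/164=0.0244, 18/164=0.1098, 111/164=0.6768
Proportions for Species D (n=255): 15/255=0.0588, 115/255=0.4510, 61/255=0.2392, 64/255=0.2510
Σ p₁ᵢp₂ᵢ = 0.011113 + 0.011004 + 0.026264 + 0.169877 = 0.218258
Σp_1ᵢ² = 0.1890² + 0.0244² + 0.1098² + 0.6768² = 0.035721 + 0.000595 + 0.012056 + 0.458058 = 0.506430
Σp_2ᵢ² = 0.0588² + 0.4510² + 0.2392² + 0.2510² = 0.003457 + 0.203401 + 0.057217 + 0.063001 = 0.327076
O = 0.218258 / √(0.506430 × 0.327076) = 0.218258 / 0.4069903 = 0.5363

0.54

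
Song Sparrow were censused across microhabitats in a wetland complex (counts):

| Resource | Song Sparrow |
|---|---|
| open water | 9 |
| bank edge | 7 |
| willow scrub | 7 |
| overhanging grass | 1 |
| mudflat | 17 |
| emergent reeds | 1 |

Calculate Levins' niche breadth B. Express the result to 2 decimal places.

3.75

Proportions for Song Sparrow (n=42): 9/42=0.2143, 7/42=0.1667, 7/42=0.1667, 1/42=0.0238, 17/42=0.4048, 1/42=0.0238
Σpᵢ² = 0.2143² + 0.1667² + 0.1667² + 0.0238² + 0.4048² + 0.0238² = 0.045924 + 0.027789 + 0.027789 + 0.000566 + 0.163863 + 0.000566 = 0.266497
B = 1 / 0.266497 = 3.7524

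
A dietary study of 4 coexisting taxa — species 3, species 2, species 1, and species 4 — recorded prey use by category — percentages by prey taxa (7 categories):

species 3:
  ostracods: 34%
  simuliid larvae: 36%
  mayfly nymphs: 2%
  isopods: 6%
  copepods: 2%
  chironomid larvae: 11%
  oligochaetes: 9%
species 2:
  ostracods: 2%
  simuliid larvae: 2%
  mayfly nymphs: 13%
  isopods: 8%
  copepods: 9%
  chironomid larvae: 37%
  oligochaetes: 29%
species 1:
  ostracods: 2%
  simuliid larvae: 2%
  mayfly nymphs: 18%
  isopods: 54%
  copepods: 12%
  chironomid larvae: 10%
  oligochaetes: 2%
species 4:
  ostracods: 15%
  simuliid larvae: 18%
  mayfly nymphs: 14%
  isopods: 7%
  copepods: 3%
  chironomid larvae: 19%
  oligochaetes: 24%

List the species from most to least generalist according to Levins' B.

species 4 > species 2 > species 3 > species 1

Convert percentages to proportions (divide by 100).
Σp_3ᵢ² = 0.34² + 0.36² + 0.02² + 0.06² + 0.02² + 0.11² + 0.09² = 0.1156 + 0.1296 + 0.0004 + 0.0036 + 0.0004 + 0.0121 + 0.0081 = 0.2698
B_3 = 1 / 0.2698 = 3.7064
Σp_2ᵢ² = 0.02² + 0.02² + 0.13² + 0.08² + 0.09² + 0.37² + 0.29² = 0.0004 + 0.0004 + 0.0169 + 0.0064 + 0.0081 + 0.1369 + 0.0841 = 0.2532
B_2 = 1 / 0.2532 = 3.9494
Σp_1ᵢ² = 0.02² + 0.02² + 0.18² + 0.54² + 0.12² + 0.10² + 0.02² = 0.0004 + 0.0004 + 0.0324 + 0.2916 + 0.0144 + 0.0100 + 0.0004 = 0.3496
B_1 = 1 / 0.3496 = 2.8604
Σp_4ᵢ² = 0.15² + 0.18² + 0.14² + 0.07² + 0.03² + 0.19² + 0.24² = 0.0225 + 0.0324 + 0.0196 + 0.0049 + 0.0009 + 0.0361 + 0.0576 = 0.1740
B_4 = 1 / 0.1740 = 5.7471
Ranking by B (broadest → narrowest): species 4 (5.75) > species 2 (3.95) > species 3 (3.71) > species 1 (2.86)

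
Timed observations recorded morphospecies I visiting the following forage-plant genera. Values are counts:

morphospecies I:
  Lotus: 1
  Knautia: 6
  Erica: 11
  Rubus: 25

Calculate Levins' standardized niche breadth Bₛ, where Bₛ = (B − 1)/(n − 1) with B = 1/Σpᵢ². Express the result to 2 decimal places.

0.45

Proportions for morphospecies I (n=43): 1/43=0.0233, 6/43=0.1395, 11/43=0.2558, 25/43=0.5814
Σpᵢ² = 0.0233² + 0.1395² + 0.2558² + 0.5814² = 0.000543 + 0.019460 + 0.065434 + 0.338026 = 0.423463
B = 1 / 0.423463 = 2.3615
Bₛ = (B − 1)/(n − 1) = (2.3615 − 1)/(4 − 1) = 1.3615/3 = 0.4538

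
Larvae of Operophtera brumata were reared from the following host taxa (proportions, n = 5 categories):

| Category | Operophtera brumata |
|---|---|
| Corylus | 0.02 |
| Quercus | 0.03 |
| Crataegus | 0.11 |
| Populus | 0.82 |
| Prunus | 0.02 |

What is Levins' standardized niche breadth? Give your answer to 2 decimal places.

0.11

Σpᵢ² = 0.02² + 0.03² + 0.11² + 0.82² + 0.02² = 0.0004 + 0.0009 + 0.0121 + 0.6724 + 0.0004 = 0.6862
B = 1 / 0.6862 = 1.4573
Bₛ = (B − 1)/(n − 1) = (1.4573 − 1)/(5 − 1) = 0.4573/4 = 0.1143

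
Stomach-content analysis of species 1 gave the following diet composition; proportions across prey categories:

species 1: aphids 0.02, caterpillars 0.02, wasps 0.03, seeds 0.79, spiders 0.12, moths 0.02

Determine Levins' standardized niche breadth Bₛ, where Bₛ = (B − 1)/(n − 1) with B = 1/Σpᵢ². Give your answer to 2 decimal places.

Σpᵢ² = 0.02² + 0.02² + 0.03² + 0.79² + 0.12² + 0.02² = 0.0004 + 0.0004 + 0.0009 + 0.6241 + 0.0144 + 0.0004 = 0.6406
B = 1 / 0.6406 = 1.5610
Bₛ = (B − 1)/(n − 1) = (1.5610 − 1)/(6 − 1) = 0.5610/5 = 0.1122

0.11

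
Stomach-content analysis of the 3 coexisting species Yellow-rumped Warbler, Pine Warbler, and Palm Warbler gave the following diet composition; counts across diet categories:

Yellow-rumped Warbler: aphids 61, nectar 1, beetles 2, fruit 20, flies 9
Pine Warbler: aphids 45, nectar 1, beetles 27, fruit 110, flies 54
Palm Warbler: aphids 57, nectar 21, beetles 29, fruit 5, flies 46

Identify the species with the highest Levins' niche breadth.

Palm Warbler

Proportions for Yellow-rumped Warbler (n=93): 61/93=0.6559, 1/93=0.0108, 2/93=0.0215, 20/93=0.2151, 9/93=0.0968
Proportions for Pine Warbler (n=237): 45/237=0.1899, 1/237=0.0042, 27/237=0.1139, 110/237=0.4641, 54/237=0.2278
Proportions for Palm Warbler (n=158): 57/158=0.3608, 21/158=0.1329, 29/158=0.1835, 5/158=0.0316, 46/158=0.2911
Σp_Yellᵢ² = 0.6559² + 0.0108² + 0.0215² + 0.2151² + 0.0968² = 0.430205 + 0.000117 + 0.000462 + 0.046268 + 0.009370 = 0.486422
B_Yell = 1 / 0.486422 = 2.0558
Σp_Pineᵢ² = 0.1899² + 0.0042² + 0.1139² + 0.4641² + 0.2278² = 0.036062 + 0.000018 + 0.012973 + 0.215389 + 0.051893 = 0.316335
B_Pine = 1 / 0.316335 = 3.1612
Σp_Palmᵢ² = 0.3608² + 0.1329² + 0.1835² + 0.0316² + 0.2911² = 0.130177 + 0.017662 + 0.033672 + 0.000999 + 0.084739 = 0.267249
B_Palm = 1 / 0.267249 = 3.7418
Highest B → broadest niche (most generalist): Palm Warbler (B = 3.74).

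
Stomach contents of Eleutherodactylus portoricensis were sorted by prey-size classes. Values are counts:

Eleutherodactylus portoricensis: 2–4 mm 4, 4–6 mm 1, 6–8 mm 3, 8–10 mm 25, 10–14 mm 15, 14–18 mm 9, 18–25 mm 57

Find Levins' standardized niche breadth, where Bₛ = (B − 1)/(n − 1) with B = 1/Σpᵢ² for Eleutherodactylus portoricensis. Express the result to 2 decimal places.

Proportions for Eleutherodactylus portoricensis (n=114): 4/114=0.0351, 1/114=0.0088, 3/114=0.0263, 25/114=0.2193, 15/114=0.1316, 9/114=0.0789, 57/114=0.5000
Σpᵢ² = 0.0351² + 0.0088² + 0.0263² + 0.2193² + 0.1316² + 0.0789² + 0.5000² = 0.001232 + 0.000077 + 0.000692 + 0.048092 + 0.017319 + 0.006225 + 0.250000 = 0.323637
B = 1 / 0.323637 = 3.0899
Bₛ = (B − 1)/(n − 1) = (3.0899 − 1)/(7 − 1) = 2.0899/6 = 0.3483

0.35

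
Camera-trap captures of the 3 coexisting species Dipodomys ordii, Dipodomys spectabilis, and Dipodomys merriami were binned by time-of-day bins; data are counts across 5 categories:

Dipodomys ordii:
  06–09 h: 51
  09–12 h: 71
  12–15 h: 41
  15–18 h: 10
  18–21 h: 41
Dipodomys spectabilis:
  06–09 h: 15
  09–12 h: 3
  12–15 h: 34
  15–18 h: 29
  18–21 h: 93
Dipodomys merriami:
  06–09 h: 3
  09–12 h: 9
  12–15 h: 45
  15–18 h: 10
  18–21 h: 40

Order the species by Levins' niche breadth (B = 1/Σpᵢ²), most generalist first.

Dipodomys ordii > Dipodomys merriami > Dipodomys spectabilis

Proportions for Dipodomys ordii (n=214): 51/214=0.2383, 71/214=0.3318, 41/214=0.1916, 10/214=0.0467, 41/214=0.1916
Proportions for Dipodomys spectabilis (n=174): 15/174=0.0862, 3/174=0.0172, 34/174=0.1954, 29/174=0.1667, 93/174=0.5345
Proportions for Dipodomys merriami (n=107): 3/107=0.0280, 9/107=0.0841, 45/107=0.4206, 10/107=0.0935, 40/107=0.3738
Σp_ordiᵢ² = 0.2383² + 0.3318² + 0.1916² + 0.0467² + 0.1916² = 0.056787 + 0.110091 + 0.036711 + 0.002181 + 0.036711 = 0.242481
B_ordi = 1 / 0.242481 = 4.1240
Σp_specᵢ² = 0.0862² + 0.0172² + 0.1954² + 0.1667² + 0.5345² = 0.007430 + 0.000296 + 0.038181 + 0.027789 + 0.285690 = 0.359386
B_spec = 1 / 0.359386 = 2.7825
Σp_merrᵢ² = 0.0280² + 0.0841² + 0.4206² + 0.0935² + 0.3738² = 0.000784 + 0.007073 + 0.176904 + 0.008742 + 0.139726 = 0.333229
B_merr = 1 / 0.333229 = 3.0009
Ranking by B (broadest → narrowest): Dipodomys ordii (4.12) > Dipodomys merriami (3.00) > Dipodomys spectabilis (2.78)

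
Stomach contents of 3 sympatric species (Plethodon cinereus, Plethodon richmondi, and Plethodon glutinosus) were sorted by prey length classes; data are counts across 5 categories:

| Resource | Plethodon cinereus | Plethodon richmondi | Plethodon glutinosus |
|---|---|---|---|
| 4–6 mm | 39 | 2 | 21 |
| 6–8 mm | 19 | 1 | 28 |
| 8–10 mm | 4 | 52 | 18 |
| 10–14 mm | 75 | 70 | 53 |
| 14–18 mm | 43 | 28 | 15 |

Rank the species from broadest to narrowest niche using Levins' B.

Proportions for Plethodon cinereus (n=180): 39/180=0.2167, 19/180=0.1056, 4/180=0.0222, 75/180=0.4167, 43/180=0.2389
Proportions for Plethodon richmondi (n=153): 2/153=0.0131, 1/153=0.0065, 52/153=0.3399, 70/153=0.4575, 28/153=0.1830
Proportions for Plethodon glutinosus (n=135): 21/135=0.1556, 28/135=0.2074, 18/135=0.1333, 53/135=0.3926, 15/135=0.1111
Σp_cineᵢ² = 0.2167² + 0.1056² + 0.0222² + 0.4167² + 0.2389² = 0.046959 + 0.011151 + 0.000493 + 0.173639 + 0.057073 = 0.289315
B_cine = 1 / 0.289315 = 3.4564
Σp_richᵢ² = 0.0131² + 0.0065² + 0.3399² + 0.4575² + 0.1830² = 0.000172 + 0.000042 + 0.115532 + 0.209306 + 0.033489 = 0.358541
B_rich = 1 / 0.358541 = 2.7891
Σp_glutᵢ² = 0.1556² + 0.2074² + 0.1333² + 0.3926² + 0.1111² = 0.024211 + 0.043015 + 0.017769 + 0.154135 + 0.012343 = 0.251473
B_glut = 1 / 0.251473 = 3.9766
Ranking by B (broadest → narrowest): Plethodon glutinosus (3.98) > Plethodon cinereus (3.46) > Plethodon richmondi (2.79)

Plethodon glutinosus > Plethodon cinereus > Plethodon richmondi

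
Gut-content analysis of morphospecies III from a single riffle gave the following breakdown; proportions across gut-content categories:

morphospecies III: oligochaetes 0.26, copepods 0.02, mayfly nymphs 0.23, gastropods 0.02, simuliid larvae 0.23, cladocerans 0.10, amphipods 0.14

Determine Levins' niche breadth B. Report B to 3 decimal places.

Σpᵢ² = 0.26² + 0.02² + 0.23² + 0.02² + 0.23² + 0.10² + 0.14² = 0.0676 + 0.0004 + 0.0529 + 0.0004 + 0.0529 + 0.0100 + 0.0196 = 0.2038
B = 1 / 0.2038 = 4.90677

4.907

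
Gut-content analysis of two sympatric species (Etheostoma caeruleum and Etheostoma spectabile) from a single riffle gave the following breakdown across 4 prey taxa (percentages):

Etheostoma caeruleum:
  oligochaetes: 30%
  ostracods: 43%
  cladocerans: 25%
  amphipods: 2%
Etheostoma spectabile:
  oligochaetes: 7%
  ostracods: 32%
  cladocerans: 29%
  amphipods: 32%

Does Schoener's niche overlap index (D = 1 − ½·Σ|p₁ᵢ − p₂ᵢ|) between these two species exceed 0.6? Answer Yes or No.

Yes

Convert percentages to proportions (divide by 100).
Σ|p₁ᵢ − p₂ᵢ| = 0.23 + 0.11 + 0.04 + 0.30 = 0.68
D = 1 − ½ × 0.68 = 1 − 0.340 = 0.6600
D = 0.6600 > 0.6 → Yes.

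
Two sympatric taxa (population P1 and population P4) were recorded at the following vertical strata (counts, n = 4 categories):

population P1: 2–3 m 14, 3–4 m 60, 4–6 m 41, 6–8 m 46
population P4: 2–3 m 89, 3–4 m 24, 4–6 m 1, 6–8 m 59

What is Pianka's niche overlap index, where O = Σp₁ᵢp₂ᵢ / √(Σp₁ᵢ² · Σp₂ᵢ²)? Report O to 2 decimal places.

Proportions for population P1 (n=161): 14/161=0.0870, 60/161=0.3727, 41/161=0.2547, 46/161=0.2857
Proportions for population P4 (n=173): 89/173=0.5145, 24/173=0.1387, 1/173=0.0058, 59/173=0.3410
Σ p₁ᵢp₂ᵢ = 0.044762 + 0.051693 + 0.001477 + 0.097424 = 0.195356
Σp_1ᵢ² = 0.0870² + 0.3727² + 0.2547² + 0.2857² = 0.007569 + 0.138905 + 0.064872 + 0.081624 = 0.292970
Σp_2ᵢ² = 0.5145² + 0.1387² + 0.0058² + 0.3410² = 0.264710 + 0.019238 + 0.000034 + 0.116281 = 0.400263
O = 0.195356 / √(0.292970 × 0.400263) = 0.195356 / 0.3424399 = 0.5705

0.57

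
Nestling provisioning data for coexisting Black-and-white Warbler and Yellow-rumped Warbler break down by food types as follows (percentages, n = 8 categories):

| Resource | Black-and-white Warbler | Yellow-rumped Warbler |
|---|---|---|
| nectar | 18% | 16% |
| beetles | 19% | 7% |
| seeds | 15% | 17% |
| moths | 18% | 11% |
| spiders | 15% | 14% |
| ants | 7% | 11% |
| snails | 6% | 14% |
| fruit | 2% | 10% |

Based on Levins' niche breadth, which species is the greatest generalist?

Yellow-rumped Warbler

Convert percentages to proportions (divide by 100).
Σp_Blacᵢ² = 0.18² + 0.19² + 0.15² + 0.18² + 0.15² + 0.07² + 0.06² + 0.02² = 0.0324 + 0.0361 + 0.0225 + 0.0324 + 0.0225 + 0.0049 + 0.0036 + 0.0004 = 0.1548
B_Blac = 1 / 0.1548 = 6.4599
Σp_Yellᵢ² = 0.16² + 0.07² + 0.17² + 0.11² + 0.14² + 0.11² + 0.14² + 0.10² = 0.0256 + 0.0049 + 0.0289 + 0.0121 + 0.0196 + 0.0121 + 0.0196 + 0.0100 = 0.1328
B_Yell = 1 / 0.1328 = 7.5301
Highest B → broadest niche (most generalist): Yellow-rumped Warbler (B = 7.53).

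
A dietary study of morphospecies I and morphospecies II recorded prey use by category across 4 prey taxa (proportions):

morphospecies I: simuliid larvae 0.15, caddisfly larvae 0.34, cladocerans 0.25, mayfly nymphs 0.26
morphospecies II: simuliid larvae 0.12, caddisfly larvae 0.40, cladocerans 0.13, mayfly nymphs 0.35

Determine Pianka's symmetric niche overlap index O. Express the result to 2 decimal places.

Σ p₁ᵢp₂ᵢ = 0.0180 + 0.1360 + 0.0325 + 0.0910 = 0.2775
Σp_1ᵢ² = 0.15² + 0.34² + 0.25² + 0.26² = 0.0225 + 0.1156 + 0.0625 + 0.0676 = 0.2682
Σp_2ᵢ² = 0.12² + 0.40² + 0.13² + 0.35² = 0.0144 + 0.1600 + 0.0169 + 0.1225 = 0.3138
O = 0.2775 / √(0.2682 × 0.3138) = 0.2775 / 0.29011 = 0.9565

0.96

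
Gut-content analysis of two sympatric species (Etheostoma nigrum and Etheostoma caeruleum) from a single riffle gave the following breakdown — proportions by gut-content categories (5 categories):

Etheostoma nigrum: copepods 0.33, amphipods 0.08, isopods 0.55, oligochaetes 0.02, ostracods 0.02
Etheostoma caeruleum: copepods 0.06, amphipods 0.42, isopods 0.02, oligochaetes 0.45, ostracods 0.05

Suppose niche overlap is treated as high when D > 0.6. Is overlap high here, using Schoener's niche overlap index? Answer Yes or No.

No

Σ|p₁ᵢ − p₂ᵢ| = 0.27 + 0.34 + 0.53 + 0.43 + 0.03 = 1.60
D = 1 − ½ × 1.60 = 1 − 0.800 = 0.2000
D = 0.2000 < 0.6 → No.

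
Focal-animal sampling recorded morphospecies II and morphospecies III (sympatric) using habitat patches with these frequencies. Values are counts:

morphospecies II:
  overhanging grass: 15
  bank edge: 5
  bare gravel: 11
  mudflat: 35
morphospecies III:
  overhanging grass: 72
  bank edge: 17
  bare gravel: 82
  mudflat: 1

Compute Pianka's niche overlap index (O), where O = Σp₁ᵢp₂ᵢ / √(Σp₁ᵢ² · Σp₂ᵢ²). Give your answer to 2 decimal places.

Proportions for morphospecies II (n=66): 15/66=0.2273, 5/66=0.0758, 11/66=0.1667, 35/66=0.5303
Proportions for morphospecies III (n=172): 72/172=0.4186, 17/172=0.0988, 82/172=0.4767, 1/172=0.0058
Σ p₁ᵢp₂ᵢ = 0.095148 + 0.007489 + 0.079466 + 0.003076 = 0.185179
Σp_1ᵢ² = 0.2273² + 0.0758² + 0.1667² + 0.5303² = 0.051665 + 0.005746 + 0.027789 + 0.281218 = 0.366418
Σp_2ᵢ² = 0.4186² + 0.0988² + 0.4767² + 0.0058² = 0.175226 + 0.009761 + 0.227243 + 0.000034 = 0.412264
O = 0.185179 / √(0.366418 × 0.412264) = 0.185179 / 0.3886656 = 0.4764

0.48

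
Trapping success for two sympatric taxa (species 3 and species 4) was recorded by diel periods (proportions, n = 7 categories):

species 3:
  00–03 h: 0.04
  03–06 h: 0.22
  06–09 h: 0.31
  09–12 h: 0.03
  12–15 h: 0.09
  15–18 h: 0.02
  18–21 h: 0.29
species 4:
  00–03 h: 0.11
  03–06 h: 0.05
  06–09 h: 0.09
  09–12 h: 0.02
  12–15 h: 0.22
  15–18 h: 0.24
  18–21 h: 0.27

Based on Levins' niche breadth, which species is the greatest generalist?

Σp_3ᵢ² = 0.04² + 0.22² + 0.31² + 0.03² + 0.09² + 0.02² + 0.29² = 0.0016 + 0.0484 + 0.0961 + 0.0009 + 0.0081 + 0.0004 + 0.0841 = 0.2396
B_3 = 1 / 0.2396 = 4.1736
Σp_4ᵢ² = 0.11² + 0.05² + 0.09² + 0.02² + 0.22² + 0.24² + 0.27² = 0.0121 + 0.0025 + 0.0081 + 0.0004 + 0.0484 + 0.0576 + 0.0729 = 0.2020
B_4 = 1 / 0.2020 = 4.9505
Highest B → broadest niche (most generalist): species 4 (B = 4.95).

species 4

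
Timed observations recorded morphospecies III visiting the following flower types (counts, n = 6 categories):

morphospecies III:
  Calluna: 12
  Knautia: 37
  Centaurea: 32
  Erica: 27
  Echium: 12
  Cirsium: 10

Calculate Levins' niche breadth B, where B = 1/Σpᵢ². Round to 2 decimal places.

4.81

Proportions for morphospecies III (n=130): 12/130=0.0923, 37/130=0.2846, 32/130=0.2462, 27/130=0.2077, 12/130=0.0923, 10/130=0.0769
Σpᵢ² = 0.0923² + 0.2846² + 0.2462² + 0.2077² + 0.0923² + 0.0769² = 0.008519 + 0.080997 + 0.060614 + 0.043139 + 0.008519 + 0.005914 = 0.207702
B = 1 / 0.207702 = 4.8146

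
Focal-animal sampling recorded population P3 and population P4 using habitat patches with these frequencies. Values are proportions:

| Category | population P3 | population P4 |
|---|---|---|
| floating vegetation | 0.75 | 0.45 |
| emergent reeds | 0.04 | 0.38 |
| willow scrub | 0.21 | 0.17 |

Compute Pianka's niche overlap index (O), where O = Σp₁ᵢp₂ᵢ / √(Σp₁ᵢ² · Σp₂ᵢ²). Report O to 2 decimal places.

0.81

Σ p₁ᵢp₂ᵢ = 0.3375 + 0.0152 + 0.0357 = 0.3884
Σp_1ᵢ² = 0.75² + 0.04² + 0.21² = 0.5625 + 0.0016 + 0.0441 = 0.6082
Σp_2ᵢ² = 0.45² + 0.38² + 0.17² = 0.2025 + 0.1444 + 0.0289 = 0.3758
O = 0.3884 / √(0.6082 × 0.3758) = 0.3884 / 0.47808 = 0.8124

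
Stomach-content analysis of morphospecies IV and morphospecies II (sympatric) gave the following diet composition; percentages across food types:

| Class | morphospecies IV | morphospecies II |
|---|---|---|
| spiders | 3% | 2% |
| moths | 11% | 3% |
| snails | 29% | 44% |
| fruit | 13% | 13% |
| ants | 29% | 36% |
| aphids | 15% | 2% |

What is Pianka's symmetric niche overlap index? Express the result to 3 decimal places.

0.932

Convert percentages to proportions (divide by 100).
Σ p₁ᵢp₂ᵢ = 0.0006 + 0.0033 + 0.1276 + 0.0169 + 0.1044 + 0.0030 = 0.2558
Σp_1ᵢ² = 0.03² + 0.11² + 0.29² + 0.13² + 0.29² + 0.15² = 0.0009 + 0.0121 + 0.0841 + 0.0169 + 0.0841 + 0.0225 = 0.2206
Σp_2ᵢ² = 0.02² + 0.03² + 0.44² + 0.13² + 0.36² + 0.02² = 0.0004 + 0.0009 + 0.1936 + 0.0169 + 0.1296 + 0.0004 = 0.3418
O = 0.2558 / √(0.2206 × 0.3418) = 0.2558 / 0.274593 = 0.93156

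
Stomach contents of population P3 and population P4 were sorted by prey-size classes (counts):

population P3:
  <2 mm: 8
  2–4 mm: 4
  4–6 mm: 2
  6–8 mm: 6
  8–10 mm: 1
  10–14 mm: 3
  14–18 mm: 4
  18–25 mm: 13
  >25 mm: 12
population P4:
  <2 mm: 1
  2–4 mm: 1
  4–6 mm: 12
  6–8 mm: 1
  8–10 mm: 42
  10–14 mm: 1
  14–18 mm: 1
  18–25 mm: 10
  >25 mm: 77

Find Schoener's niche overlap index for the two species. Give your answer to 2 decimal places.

Proportions for population P3 (n=53): 8/53=0.1509, 4/53=0.0755, 2/53=0.0377, 6/53=0.1132, 1/53=0.0189, 3/53=0.0566, 4/53=0.0755, 13/53=0.2453, 12/53=0.2264
Proportions for population P4 (n=146): 1/146=0.0068, 1/146=0.0068, 12/146=0.0822, 1/146=0.0068, 42/146=0.2877, 1/146=0.0068, 1/146=0.0068, 10/146=0.0685, 77/146=0.5274
Σ|p₁ᵢ − p₂ᵢ| = 0.1441 + 0.0687 + 0.0445 + 0.1064 + 0.2688 + 0.0498 + 0.0687 + 0.1768 + 0.3010 = 1.2288
D = 1 − ½ × 1.2288 = 1 − 0.61440 = 0.38560

0.39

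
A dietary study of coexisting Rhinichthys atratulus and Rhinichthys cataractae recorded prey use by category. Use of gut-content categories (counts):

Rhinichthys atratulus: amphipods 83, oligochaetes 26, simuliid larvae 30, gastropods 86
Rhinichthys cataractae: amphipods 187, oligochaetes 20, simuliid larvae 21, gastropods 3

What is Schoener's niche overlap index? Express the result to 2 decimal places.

Proportions for Rhinichthys atratulus (n=225): 83/225=0.3689, 26/225=0.1156, 30/225=0.1333, 86/225=0.3822
Proportions for Rhinichthys cataractae (n=231): 187/231=0.8095, 20/231=0.0866, 21/231=0.0909, 3/231=0.0130
Σ|p₁ᵢ − p₂ᵢ| = 0.4406 + 0.0290 + 0.0424 + 0.3692 = 0.8812
D = 1 − ½ × 0.8812 = 1 − 0.44060 = 0.55940

0.56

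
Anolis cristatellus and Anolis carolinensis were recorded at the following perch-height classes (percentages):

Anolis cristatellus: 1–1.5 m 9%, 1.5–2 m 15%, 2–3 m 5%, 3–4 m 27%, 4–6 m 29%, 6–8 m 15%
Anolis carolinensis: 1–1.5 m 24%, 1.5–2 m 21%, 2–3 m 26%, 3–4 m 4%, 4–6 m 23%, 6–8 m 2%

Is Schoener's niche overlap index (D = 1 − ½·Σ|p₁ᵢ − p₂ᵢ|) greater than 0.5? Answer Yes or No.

Yes

Convert percentages to proportions (divide by 100).
Σ|p₁ᵢ − p₂ᵢ| = 0.15 + 0.06 + 0.21 + 0.23 + 0.06 + 0.13 = 0.84
D = 1 − ½ × 0.84 = 1 − 0.420 = 0.5800
D = 0.5800 > 0.5 → Yes.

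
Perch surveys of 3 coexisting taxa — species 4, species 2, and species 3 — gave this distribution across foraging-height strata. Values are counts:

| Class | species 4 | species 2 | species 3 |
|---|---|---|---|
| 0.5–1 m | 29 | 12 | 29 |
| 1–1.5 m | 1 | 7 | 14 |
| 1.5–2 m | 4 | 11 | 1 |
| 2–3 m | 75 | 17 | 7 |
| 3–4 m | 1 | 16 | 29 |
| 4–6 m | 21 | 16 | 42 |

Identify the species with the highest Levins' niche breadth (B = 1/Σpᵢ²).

species 2

Proportions for species 4 (n=131): 29/131=0.2214, 1/131=0.0076, 4/131=0.0305, 75/131=0.5725, 1/131=0.0076, 21/131=0.1603
Proportions for species 2 (n=79): 12/79=0.1519, 7/79=0.0886, 11/79=0.1392, 17/79=0.2152, 16/79=0.2025, 16/79=0.2025
Proportions for species 3 (n=122): 29/122=0.2377, 14/122=0.1148, 1/122=0.0082, 7/122=0.0574, 29/122=0.2377, 42/122=0.3443
Σp_4ᵢ² = 0.2214² + 0.0076² + 0.0305² + 0.5725² + 0.0076² + 0.1603² = 0.049018 + 0.000058 + 0.000930 + 0.327756 + 0.000058 + 0.025696 = 0.403516
B_4 = 1 / 0.403516 = 2.4782
Σp_2ᵢ² = 0.1519² + 0.0886² + 0.1392² + 0.2152² + 0.2025² + 0.2025² = 0.023074 + 0.007850 + 0.019377 + 0.046311 + 0.041006 + 0.041006 = 0.178624
B_2 = 1 / 0.178624 = 5.5984
Σp_3ᵢ² = 0.2377² + 0.1148² + 0.0082² + 0.0574² + 0.2377² + 0.3443² = 0.056501 + 0.013179 + 0.000067 + 0.003295 + 0.056501 + 0.118542 = 0.248085
B_3 = 1 / 0.248085 = 4.0309
Highest B → broadest niche (most generalist): species 2 (B = 5.60).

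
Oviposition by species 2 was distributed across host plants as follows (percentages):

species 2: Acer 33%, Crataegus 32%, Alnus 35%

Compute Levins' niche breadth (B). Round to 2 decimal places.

3.00

Convert percentages to proportions (divide by 100).
Σpᵢ² = 0.33² + 0.32² + 0.35² = 0.1089 + 0.1024 + 0.1225 = 0.3338
B = 1 / 0.3338 = 2.9958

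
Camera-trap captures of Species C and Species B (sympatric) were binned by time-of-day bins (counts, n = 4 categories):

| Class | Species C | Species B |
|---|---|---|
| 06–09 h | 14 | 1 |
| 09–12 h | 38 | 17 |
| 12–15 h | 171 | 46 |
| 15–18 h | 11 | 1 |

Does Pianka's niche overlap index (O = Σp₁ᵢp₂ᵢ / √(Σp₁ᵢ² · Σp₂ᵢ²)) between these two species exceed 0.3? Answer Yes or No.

Yes

Proportions for Species C (n=234): 14/234=0.0598, 38/234=0.1624, 171/234=0.7308, 11/234=0.0470
Proportions for Species B (n=65): 1/65=0.0154, 17/65=0.2615, 46/65=0.7077, 1/65=0.0154
Σ p₁ᵢp₂ᵢ = 0.000921 + 0.042468 + 0.517187 + 0.000724 = 0.561300
Σp_1ᵢ² = 0.0598² + 0.1624² + 0.7308² + 0.0470² = 0.003576 + 0.026374 + 0.534069 + 0.002209 = 0.566228
Σp_2ᵢ² = 0.0154² + 0.2615² + 0.7077² + 0.0154² = 0.000237 + 0.068382 + 0.500839 + 0.000237 = 0.569695
O = 0.561300 / √(0.566228 × 0.569695) = 0.561300 / 0.5679589 = 0.9883
O = 0.9883 > 0.3 → Yes.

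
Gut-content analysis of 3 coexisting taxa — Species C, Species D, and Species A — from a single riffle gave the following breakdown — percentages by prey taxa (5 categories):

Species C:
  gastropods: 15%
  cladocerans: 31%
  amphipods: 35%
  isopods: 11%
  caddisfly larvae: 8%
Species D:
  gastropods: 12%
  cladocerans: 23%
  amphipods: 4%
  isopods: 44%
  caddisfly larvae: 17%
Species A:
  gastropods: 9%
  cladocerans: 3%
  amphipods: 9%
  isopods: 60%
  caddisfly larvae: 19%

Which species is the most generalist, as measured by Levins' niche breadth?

Convert percentages to proportions (divide by 100).
Σp_Cᵢ² = 0.15² + 0.31² + 0.35² + 0.11² + 0.08² = 0.0225 + 0.0961 + 0.1225 + 0.0121 + 0.0064 = 0.2596
B_C = 1 / 0.2596 = 3.8521
Σp_Dᵢ² = 0.12² + 0.23² + 0.04² + 0.44² + 0.17² = 0.0144 + 0.0529 + 0.0016 + 0.1936 + 0.0289 = 0.2914
B_D = 1 / 0.2914 = 3.4317
Σp_Aᵢ² = 0.09² + 0.03² + 0.09² + 0.60² + 0.19² = 0.0081 + 0.0009 + 0.0081 + 0.3600 + 0.0361 = 0.4132
B_A = 1 / 0.4132 = 2.4201
Highest B → broadest niche (most generalist): Species C (B = 3.85).

Species C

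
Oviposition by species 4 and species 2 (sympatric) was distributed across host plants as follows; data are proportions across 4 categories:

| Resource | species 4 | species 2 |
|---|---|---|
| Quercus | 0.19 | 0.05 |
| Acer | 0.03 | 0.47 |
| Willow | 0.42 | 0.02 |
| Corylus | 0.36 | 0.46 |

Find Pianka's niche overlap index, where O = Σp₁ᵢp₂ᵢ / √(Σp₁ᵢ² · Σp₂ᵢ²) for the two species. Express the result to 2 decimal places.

Σ p₁ᵢp₂ᵢ = 0.0095 + 0.0141 + 0.0084 + 0.1656 = 0.1976
Σp_1ᵢ² = 0.19² + 0.03² + 0.42² + 0.36² = 0.0361 + 0.0009 + 0.1764 + 0.1296 = 0.3430
Σp_2ᵢ² = 0.05² + 0.47² + 0.02² + 0.46² = 0.0025 + 0.2209 + 0.0004 + 0.2116 = 0.4354
O = 0.1976 / √(0.3430 × 0.4354) = 0.1976 / 0.38645 = 0.5113

0.51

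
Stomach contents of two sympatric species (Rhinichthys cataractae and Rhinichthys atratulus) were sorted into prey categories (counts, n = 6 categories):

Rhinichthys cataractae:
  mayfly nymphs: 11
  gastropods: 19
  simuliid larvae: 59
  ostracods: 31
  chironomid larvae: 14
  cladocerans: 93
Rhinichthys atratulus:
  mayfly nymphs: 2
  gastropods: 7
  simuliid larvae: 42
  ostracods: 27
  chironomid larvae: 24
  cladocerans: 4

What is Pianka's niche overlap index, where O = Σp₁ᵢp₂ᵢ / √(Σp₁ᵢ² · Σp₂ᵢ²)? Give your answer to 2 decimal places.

Proportions for Rhinichthys cataractae (n=227): 11/227=0.0485, 19/227=0.0837, 59/227=0.2599, 31/227=0.1366, 14/227=0.0617, 93/227=0.4097
Proportions for Rhinichthys atratulus (n=106): 2/106=0.0189, 7/106=0.0660, 42/106=0.3962, 27/106=0.2547, 24/106=0.2264, 4/106=0.0377
Σ p₁ᵢp₂ᵢ = 0.000917 + 0.005524 + 0.102972 + 0.034792 + 0.013969 + 0.015446 = 0.173620
Σp_1ᵢ² = 0.0485² + 0.0837² + 0.2599² + 0.1366² + 0.0617² + 0.4097² = 0.002352 + 0.007006 + 0.067548 + 0.018660 + 0.003807 + 0.167854 = 0.267227
Σp_2ᵢ² = 0.0189² + 0.0660² + 0.3962² + 0.2547² + 0.2264² + 0.0377² = 0.000357 + 0.004356 + 0.156974 + 0.064872 + 0.051257 + 0.001421 = 0.279237
O = 0.173620 / √(0.267227 × 0.279237) = 0.173620 / 0.2731660 = 0.6356

0.64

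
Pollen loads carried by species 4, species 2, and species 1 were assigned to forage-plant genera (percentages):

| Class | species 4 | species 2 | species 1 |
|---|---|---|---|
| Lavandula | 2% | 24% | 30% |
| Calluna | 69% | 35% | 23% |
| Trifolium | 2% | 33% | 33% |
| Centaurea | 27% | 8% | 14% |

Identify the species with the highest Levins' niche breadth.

Convert percentages to proportions (divide by 100).
Σp_4ᵢ² = 0.02² + 0.69² + 0.02² + 0.27² = 0.0004 + 0.4761 + 0.0004 + 0.0729 = 0.5498
B_4 = 1 / 0.5498 = 1.8188
Σp_2ᵢ² = 0.24² + 0.35² + 0.33² + 0.08² = 0.0576 + 0.1225 + 0.1089 + 0.0064 = 0.2954
B_2 = 1 / 0.2954 = 3.3852
Σp_1ᵢ² = 0.30² + 0.23² + 0.33² + 0.14² = 0.0900 + 0.0529 + 0.1089 + 0.0196 = 0.2714
B_1 = 1 / 0.2714 = 3.6846
Highest B → broadest niche (most generalist): species 1 (B = 3.68).

species 1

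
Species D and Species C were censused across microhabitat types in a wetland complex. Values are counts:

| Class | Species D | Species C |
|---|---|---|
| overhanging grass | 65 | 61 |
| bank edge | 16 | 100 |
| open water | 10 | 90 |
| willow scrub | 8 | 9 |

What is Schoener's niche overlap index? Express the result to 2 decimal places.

Proportions for Species D (n=99): 65/99=0.6566, 16/99=0.1616, 10/99=0.1010, 8/99=0.0808
Proportions for Species C (n=260): 61/260=0.2346, 100/260=0.3846, 90/260=0.3462, 9/260=0.0346
Σ|p₁ᵢ − p₂ᵢ| = 0.4220 + 0.2230 + 0.2452 + 0.0462 = 0.9364
D = 1 − ½ × 0.9364 = 1 − 0.46820 = 0.53180

0.53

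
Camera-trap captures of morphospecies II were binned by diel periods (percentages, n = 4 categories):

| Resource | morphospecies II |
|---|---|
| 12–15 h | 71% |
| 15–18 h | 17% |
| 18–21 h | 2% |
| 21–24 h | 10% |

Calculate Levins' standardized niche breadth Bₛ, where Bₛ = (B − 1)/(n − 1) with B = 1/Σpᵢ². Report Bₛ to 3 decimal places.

0.280

Convert percentages to proportions (divide by 100).
Σpᵢ² = 0.71² + 0.17² + 0.02² + 0.10² = 0.5041 + 0.0289 + 0.0004 + 0.0100 = 0.5434
B = 1 / 0.5434 = 1.84026
Bₛ = (B − 1)/(n − 1) = (1.84026 − 1)/(4 − 1) = 0.84026/3 = 0.28009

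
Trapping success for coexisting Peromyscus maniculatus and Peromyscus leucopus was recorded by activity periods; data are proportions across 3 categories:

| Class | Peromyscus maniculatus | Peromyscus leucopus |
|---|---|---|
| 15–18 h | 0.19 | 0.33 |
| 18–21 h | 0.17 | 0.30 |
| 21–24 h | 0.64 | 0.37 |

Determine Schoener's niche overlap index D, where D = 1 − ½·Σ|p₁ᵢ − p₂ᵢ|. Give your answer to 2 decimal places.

0.73

Σ|p₁ᵢ − p₂ᵢ| = 0.14 + 0.13 + 0.27 = 0.54
D = 1 − ½ × 0.54 = 1 − 0.270 = 0.7300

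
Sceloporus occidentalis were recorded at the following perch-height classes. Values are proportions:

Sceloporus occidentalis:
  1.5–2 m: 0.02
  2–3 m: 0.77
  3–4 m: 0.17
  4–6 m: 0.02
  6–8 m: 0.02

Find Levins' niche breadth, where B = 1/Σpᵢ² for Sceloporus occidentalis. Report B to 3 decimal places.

Σpᵢ² = 0.02² + 0.77² + 0.17² + 0.02² + 0.02² = 0.0004 + 0.5929 + 0.0289 + 0.0004 + 0.0004 = 0.6230
B = 1 / 0.6230 = 1.60514

1.605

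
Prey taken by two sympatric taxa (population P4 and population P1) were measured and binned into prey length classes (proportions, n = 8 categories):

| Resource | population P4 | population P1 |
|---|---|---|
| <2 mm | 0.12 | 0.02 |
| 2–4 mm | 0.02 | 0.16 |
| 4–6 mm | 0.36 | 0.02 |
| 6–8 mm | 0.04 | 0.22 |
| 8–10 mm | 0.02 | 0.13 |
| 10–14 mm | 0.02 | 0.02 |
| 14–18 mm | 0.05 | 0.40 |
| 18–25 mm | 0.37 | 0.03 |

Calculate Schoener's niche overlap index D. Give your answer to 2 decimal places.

0.22

Σ|p₁ᵢ − p₂ᵢ| = 0.10 + 0.14 + 0.34 + 0.18 + 0.11 + 0.00 + 0.35 + 0.34 = 1.56
D = 1 − ½ × 1.56 = 1 − 0.780 = 0.2200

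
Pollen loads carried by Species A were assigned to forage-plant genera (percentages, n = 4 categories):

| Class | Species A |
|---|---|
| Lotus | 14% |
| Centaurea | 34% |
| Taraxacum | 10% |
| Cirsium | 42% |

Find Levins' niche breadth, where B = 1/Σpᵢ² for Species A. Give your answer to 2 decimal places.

Convert percentages to proportions (divide by 100).
Σpᵢ² = 0.14² + 0.34² + 0.10² + 0.42² = 0.0196 + 0.1156 + 0.0100 + 0.1764 = 0.3216
B = 1 / 0.3216 = 3.1095

3.11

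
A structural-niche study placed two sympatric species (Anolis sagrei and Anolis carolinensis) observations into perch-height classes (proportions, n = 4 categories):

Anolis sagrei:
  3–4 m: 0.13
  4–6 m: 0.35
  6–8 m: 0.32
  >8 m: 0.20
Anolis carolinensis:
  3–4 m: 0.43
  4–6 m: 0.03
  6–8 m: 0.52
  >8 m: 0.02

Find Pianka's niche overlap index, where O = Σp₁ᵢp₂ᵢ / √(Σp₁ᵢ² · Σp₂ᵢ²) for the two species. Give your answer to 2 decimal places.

Σ p₁ᵢp₂ᵢ = 0.0559 + 0.0105 + 0.1664 + 0.0040 = 0.2368
Σp_1ᵢ² = 0.13² + 0.35² + 0.32² + 0.20² = 0.0169 + 0.1225 + 0.1024 + 0.0400 = 0.2818
Σp_2ᵢ² = 0.43² + 0.03² + 0.52² + 0.02² = 0.1849 + 0.0009 + 0.2704 + 0.0004 = 0.4566
O = 0.2368 / √(0.2818 × 0.4566) = 0.2368 / 0.35871 = 0.6601

0.66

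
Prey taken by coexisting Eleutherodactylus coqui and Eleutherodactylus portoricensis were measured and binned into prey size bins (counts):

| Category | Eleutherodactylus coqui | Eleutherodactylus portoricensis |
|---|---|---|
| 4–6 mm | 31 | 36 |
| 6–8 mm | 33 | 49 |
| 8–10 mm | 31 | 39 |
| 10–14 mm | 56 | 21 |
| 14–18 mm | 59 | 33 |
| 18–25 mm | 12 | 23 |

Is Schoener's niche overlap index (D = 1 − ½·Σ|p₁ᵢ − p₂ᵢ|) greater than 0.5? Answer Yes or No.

Proportions for Eleutherodactylus coqui (n=222): 31/222=0.1396, 33/222=0.1486, 31/222=0.1396, 56/222=0.2523, 59/222=0.2658, 12/222=0.0541
Proportions for Eleutherodactylus portoricensis (n=201): 36/201=0.1791, 49/201=0.2438, 39/201=0.1940, 21/201=0.1045, 33/201=0.1642, 23/201=0.1144
Σ|p₁ᵢ − p₂ᵢ| = 0.0395 + 0.0952 + 0.0544 + 0.1478 + 0.1016 + 0.0603 = 0.4988
D = 1 − ½ × 0.4988 = 1 − 0.24940 = 0.75060
D = 0.75060 > 0.5 → Yes.

Yes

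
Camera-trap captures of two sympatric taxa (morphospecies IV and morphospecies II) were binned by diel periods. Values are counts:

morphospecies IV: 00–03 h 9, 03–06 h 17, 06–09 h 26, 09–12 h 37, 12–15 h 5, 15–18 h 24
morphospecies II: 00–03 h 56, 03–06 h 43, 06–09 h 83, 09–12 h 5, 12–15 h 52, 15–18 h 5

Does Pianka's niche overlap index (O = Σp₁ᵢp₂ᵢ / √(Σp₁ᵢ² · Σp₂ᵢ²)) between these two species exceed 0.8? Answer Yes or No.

Proportions for morphospecies IV (n=118): 9/118=0.0763, 17/118=0.1441, 26/118=0.2203, 37/118=0.3136, 5/118=0.0424, 24/118=0.2034
Proportions for morphospecies II (n=244): 56/244=0.2295, 43/244=0.1762, 83/244=0.3402, 5/244=0.0205, 52/244=0.2131, 5/244=0.0205
Σ p₁ᵢp₂ᵢ = 0.017511 + 0.025390 + 0.074946 + 0.006429 + 0.009035 + 0.004170 = 0.137481
Σp_1ᵢ² = 0.0763² + 0.1441² + 0.2203² + 0.3136² + 0.0424² + 0.2034² = 0.005822 + 0.020765 + 0.048532 + 0.098345 + 0.001798 + 0.041372 = 0.216634
Σp_2ᵢ² = 0.2295² + 0.1762² + 0.3402² + 0.0205² + 0.2131² + 0.0205² = 0.052670 + 0.031046 + 0.115736 + 0.000420 + 0.045412 + 0.000420 = 0.245704
O = 0.137481 / √(0.216634 × 0.245704) = 0.137481 / 0.2307116 = 0.5959
O = 0.5959 < 0.8 → No.

No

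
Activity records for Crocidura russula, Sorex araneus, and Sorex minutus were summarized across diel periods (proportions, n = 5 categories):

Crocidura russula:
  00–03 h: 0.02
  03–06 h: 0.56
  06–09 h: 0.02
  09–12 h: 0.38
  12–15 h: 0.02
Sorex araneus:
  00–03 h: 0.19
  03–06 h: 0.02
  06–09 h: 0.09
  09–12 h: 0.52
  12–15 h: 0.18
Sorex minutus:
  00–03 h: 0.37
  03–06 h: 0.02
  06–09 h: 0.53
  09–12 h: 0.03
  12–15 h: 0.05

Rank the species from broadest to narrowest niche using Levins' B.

Sorex araneus > Sorex minutus > Crocidura russula

Σp_russᵢ² = 0.02² + 0.56² + 0.02² + 0.38² + 0.02² = 0.0004 + 0.3136 + 0.0004 + 0.1444 + 0.0004 = 0.4592
B_russ = 1 / 0.4592 = 2.1777
Σp_aranᵢ² = 0.19² + 0.02² + 0.09² + 0.52² + 0.18² = 0.0361 + 0.0004 + 0.0081 + 0.2704 + 0.0324 = 0.3474
B_aran = 1 / 0.3474 = 2.8785
Σp_minuᵢ² = 0.37² + 0.02² + 0.53² + 0.03² + 0.05² = 0.1369 + 0.0004 + 0.2809 + 0.0009 + 0.0025 = 0.4216
B_minu = 1 / 0.4216 = 2.3719
Ranking by B (broadest → narrowest): Sorex araneus (2.88) > Sorex minutus (2.37) > Crocidura russula (2.18)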